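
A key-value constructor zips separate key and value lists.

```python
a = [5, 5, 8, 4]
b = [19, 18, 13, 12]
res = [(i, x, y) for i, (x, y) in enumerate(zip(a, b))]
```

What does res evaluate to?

Step 1: enumerate(zip(a, b)) gives index with paired elements:
  i=0: (5, 19)
  i=1: (5, 18)
  i=2: (8, 13)
  i=3: (4, 12)
Therefore res = [(0, 5, 19), (1, 5, 18), (2, 8, 13), (3, 4, 12)].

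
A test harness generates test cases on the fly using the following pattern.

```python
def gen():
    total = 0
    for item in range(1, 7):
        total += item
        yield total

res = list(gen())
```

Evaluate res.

Step 1: Generator accumulates running sum:
  item=1: total = 1, yield 1
  item=2: total = 3, yield 3
  item=3: total = 6, yield 6
  item=4: total = 10, yield 10
  item=5: total = 15, yield 15
  item=6: total = 21, yield 21
Therefore res = [1, 3, 6, 10, 15, 21].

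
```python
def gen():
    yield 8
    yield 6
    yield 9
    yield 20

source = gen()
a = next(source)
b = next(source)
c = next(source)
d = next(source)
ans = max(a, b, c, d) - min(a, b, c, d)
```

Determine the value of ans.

Step 1: Create generator and consume all values:
  a = next(source) = 8
  b = next(source) = 6
  c = next(source) = 9
  d = next(source) = 20
Step 2: max = 20, min = 6, ans = 20 - 6 = 14.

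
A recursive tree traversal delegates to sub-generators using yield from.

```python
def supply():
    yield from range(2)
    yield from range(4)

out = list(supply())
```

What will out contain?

Step 1: Trace yields in order:
  yield 0
  yield 1
  yield 0
  yield 1
  yield 2
  yield 3
Therefore out = [0, 1, 0, 1, 2, 3].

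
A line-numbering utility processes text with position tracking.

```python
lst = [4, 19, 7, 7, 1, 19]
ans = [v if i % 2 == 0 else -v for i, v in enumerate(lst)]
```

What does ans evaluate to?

Step 1: For each (i, v), keep v if i is even, negate if odd:
  i=0 (even): keep 4
  i=1 (odd): negate to -19
  i=2 (even): keep 7
  i=3 (odd): negate to -7
  i=4 (even): keep 1
  i=5 (odd): negate to -19
Therefore ans = [4, -19, 7, -7, 1, -19].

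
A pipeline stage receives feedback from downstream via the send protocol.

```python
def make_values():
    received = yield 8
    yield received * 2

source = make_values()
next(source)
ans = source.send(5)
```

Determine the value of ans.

Step 1: next(source) advances to first yield, producing 8.
Step 2: send(5) resumes, received = 5.
Step 3: yield received * 2 = 5 * 2 = 10.
Therefore ans = 10.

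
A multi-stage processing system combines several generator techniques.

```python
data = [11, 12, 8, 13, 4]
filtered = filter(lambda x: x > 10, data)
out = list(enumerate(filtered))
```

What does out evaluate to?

Step 1: Filter [11, 12, 8, 13, 4] for > 10: [11, 12, 13].
Step 2: enumerate re-indexes from 0: [(0, 11), (1, 12), (2, 13)].
Therefore out = [(0, 11), (1, 12), (2, 13)].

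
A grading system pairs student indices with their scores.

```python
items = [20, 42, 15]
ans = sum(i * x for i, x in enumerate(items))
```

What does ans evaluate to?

Step 1: Compute i * x for each (i, x) in enumerate([20, 42, 15]):
  i=0, x=20: 0*20 = 0
  i=1, x=42: 1*42 = 42
  i=2, x=15: 2*15 = 30
Step 2: sum = 0 + 42 + 30 = 72.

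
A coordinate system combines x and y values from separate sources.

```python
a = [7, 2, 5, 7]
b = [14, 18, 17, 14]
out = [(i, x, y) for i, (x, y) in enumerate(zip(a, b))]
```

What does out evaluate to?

Step 1: enumerate(zip(a, b)) gives index with paired elements:
  i=0: (7, 14)
  i=1: (2, 18)
  i=2: (5, 17)
  i=3: (7, 14)
Therefore out = [(0, 7, 14), (1, 2, 18), (2, 5, 17), (3, 7, 14)].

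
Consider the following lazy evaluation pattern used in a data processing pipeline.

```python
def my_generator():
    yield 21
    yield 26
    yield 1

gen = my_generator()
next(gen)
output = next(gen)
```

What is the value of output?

Step 1: my_generator() creates a generator.
Step 2: next(gen) yields 21 (consumed and discarded).
Step 3: next(gen) yields 26, assigned to output.
Therefore output = 26.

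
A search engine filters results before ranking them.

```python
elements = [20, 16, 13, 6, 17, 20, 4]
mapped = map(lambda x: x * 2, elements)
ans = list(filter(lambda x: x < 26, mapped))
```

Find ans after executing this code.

Step 1: Map x * 2:
  20 -> 40
  16 -> 32
  13 -> 26
  6 -> 12
  17 -> 34
  20 -> 40
  4 -> 8
Step 2: Filter for < 26:
  40: removed
  32: removed
  26: removed
  12: kept
  34: removed
  40: removed
  8: kept
Therefore ans = [12, 8].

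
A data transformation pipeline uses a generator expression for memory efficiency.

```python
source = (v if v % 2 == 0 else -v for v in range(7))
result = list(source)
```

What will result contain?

Step 1: For each v in range(7), yield v if even, else -v:
  v=0: even, yield 0
  v=1: odd, yield -1
  v=2: even, yield 2
  v=3: odd, yield -3
  v=4: even, yield 4
  v=5: odd, yield -5
  v=6: even, yield 6
Therefore result = [0, -1, 2, -3, 4, -5, 6].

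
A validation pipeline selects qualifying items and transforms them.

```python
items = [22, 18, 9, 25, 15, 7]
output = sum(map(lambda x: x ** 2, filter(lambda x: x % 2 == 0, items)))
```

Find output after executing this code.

Step 1: Filter even numbers from [22, 18, 9, 25, 15, 7]: [22, 18]
Step 2: Square each: [484, 324]
Step 3: Sum = 808.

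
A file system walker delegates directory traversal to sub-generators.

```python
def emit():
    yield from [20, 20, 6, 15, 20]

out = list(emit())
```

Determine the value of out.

Step 1: yield from delegates to the iterable, yielding each element.
Step 2: Collected values: [20, 20, 6, 15, 20].
Therefore out = [20, 20, 6, 15, 20].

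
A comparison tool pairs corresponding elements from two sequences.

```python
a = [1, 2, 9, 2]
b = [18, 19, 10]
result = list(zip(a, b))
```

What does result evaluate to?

Step 1: zip stops at shortest (len(a)=4, len(b)=3):
  Index 0: (1, 18)
  Index 1: (2, 19)
  Index 2: (9, 10)
Step 2: Last element of a (2) has no pair, dropped.
Therefore result = [(1, 18), (2, 19), (9, 10)].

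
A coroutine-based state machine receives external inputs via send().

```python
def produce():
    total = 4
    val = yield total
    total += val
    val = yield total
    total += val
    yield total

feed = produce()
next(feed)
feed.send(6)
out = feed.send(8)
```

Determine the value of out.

Step 1: next() -> yield total=4.
Step 2: send(6) -> val=6, total = 4+6 = 10, yield 10.
Step 3: send(8) -> val=8, total = 10+8 = 18, yield 18.
Therefore out = 18.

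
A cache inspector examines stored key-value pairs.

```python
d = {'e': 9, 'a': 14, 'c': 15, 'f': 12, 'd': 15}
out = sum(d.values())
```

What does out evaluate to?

Step 1: d.values() = [9, 14, 15, 12, 15].
Step 2: sum = 65.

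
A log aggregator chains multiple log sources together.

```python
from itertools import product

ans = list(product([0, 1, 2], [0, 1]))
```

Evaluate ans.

Step 1: product([0, 1, 2], [0, 1]) gives all pairs:
  (0, 0)
  (0, 1)
  (1, 0)
  (1, 1)
  (2, 0)
  (2, 1)
Therefore ans = [(0, 0), (0, 1), (1, 0), (1, 1), (2, 0), (2, 1)].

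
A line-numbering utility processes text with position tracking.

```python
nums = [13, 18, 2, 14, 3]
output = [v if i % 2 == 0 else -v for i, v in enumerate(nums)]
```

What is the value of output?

Step 1: For each (i, v), keep v if i is even, negate if odd:
  i=0 (even): keep 13
  i=1 (odd): negate to -18
  i=2 (even): keep 2
  i=3 (odd): negate to -14
  i=4 (even): keep 3
Therefore output = [13, -18, 2, -14, 3].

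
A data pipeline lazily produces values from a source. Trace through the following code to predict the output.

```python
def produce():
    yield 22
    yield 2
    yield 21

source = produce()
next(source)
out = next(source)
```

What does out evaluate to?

Step 1: produce() creates a generator.
Step 2: next(source) yields 22 (consumed and discarded).
Step 3: next(source) yields 2, assigned to out.
Therefore out = 2.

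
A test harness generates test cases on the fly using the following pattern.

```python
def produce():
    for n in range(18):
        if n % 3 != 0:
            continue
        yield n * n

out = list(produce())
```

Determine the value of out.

Step 1: Only yield n**2 when n is divisible by 3:
  n=0: 0 % 3 == 0, yield 0**2 = 0
  n=3: 3 % 3 == 0, yield 3**2 = 9
  n=6: 6 % 3 == 0, yield 6**2 = 36
  n=9: 9 % 3 == 0, yield 9**2 = 81
  n=12: 12 % 3 == 0, yield 12**2 = 144
  n=15: 15 % 3 == 0, yield 15**2 = 225
Therefore out = [0, 9, 36, 81, 144, 225].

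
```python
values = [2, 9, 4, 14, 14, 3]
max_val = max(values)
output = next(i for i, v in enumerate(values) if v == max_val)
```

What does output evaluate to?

Step 1: max([2, 9, 4, 14, 14, 3]) = 14.
Step 2: Find first index where value == 14:
  Index 0: 2 != 14
  Index 1: 9 != 14
  Index 2: 4 != 14
  Index 3: 14 == 14, found!
Therefore output = 3.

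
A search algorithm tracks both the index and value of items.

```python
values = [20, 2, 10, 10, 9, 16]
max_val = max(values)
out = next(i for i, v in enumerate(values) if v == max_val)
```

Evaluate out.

Step 1: max([20, 2, 10, 10, 9, 16]) = 20.
Step 2: Find first index where value == 20:
  Index 0: 20 == 20, found!
Therefore out = 0.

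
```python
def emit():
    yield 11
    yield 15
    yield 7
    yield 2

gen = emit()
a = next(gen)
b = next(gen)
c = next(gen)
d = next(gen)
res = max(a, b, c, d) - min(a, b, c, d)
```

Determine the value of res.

Step 1: Create generator and consume all values:
  a = next(gen) = 11
  b = next(gen) = 15
  c = next(gen) = 7
  d = next(gen) = 2
Step 2: max = 15, min = 2, res = 15 - 2 = 13.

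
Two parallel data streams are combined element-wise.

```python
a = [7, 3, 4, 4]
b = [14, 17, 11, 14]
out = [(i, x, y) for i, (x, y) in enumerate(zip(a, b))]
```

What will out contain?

Step 1: enumerate(zip(a, b)) gives index with paired elements:
  i=0: (7, 14)
  i=1: (3, 17)
  i=2: (4, 11)
  i=3: (4, 14)
Therefore out = [(0, 7, 14), (1, 3, 17), (2, 4, 11), (3, 4, 14)].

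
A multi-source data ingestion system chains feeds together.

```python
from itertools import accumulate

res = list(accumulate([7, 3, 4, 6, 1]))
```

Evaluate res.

Step 1: accumulate computes running sums:
  + 7 = 7
  + 3 = 10
  + 4 = 14
  + 6 = 20
  + 1 = 21
Therefore res = [7, 10, 14, 20, 21].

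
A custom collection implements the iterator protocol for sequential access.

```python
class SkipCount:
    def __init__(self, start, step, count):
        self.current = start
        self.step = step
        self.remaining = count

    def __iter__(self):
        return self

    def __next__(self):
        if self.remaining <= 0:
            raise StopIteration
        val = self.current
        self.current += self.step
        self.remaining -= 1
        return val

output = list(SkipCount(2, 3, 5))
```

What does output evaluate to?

Step 1: SkipCount starts at 2, increments by 3, for 5 steps:
  Yield 2, then current += 3
  Yield 5, then current += 3
  Yield 8, then current += 3
  Yield 11, then current += 3
  Yield 14, then current += 3
Therefore output = [2, 5, 8, 11, 14].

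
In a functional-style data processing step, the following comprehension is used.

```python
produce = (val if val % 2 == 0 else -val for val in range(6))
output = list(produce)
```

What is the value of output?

Step 1: For each val in range(6), yield val if even, else -val:
  val=0: even, yield 0
  val=1: odd, yield -1
  val=2: even, yield 2
  val=3: odd, yield -3
  val=4: even, yield 4
  val=5: odd, yield -5
Therefore output = [0, -1, 2, -3, 4, -5].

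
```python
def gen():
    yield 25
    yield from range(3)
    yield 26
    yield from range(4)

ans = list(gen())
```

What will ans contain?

Step 1: Trace yields in order:
  yield 25
  yield 0
  yield 1
  yield 2
  yield 26
  yield 0
  yield 1
  yield 2
  yield 3
Therefore ans = [25, 0, 1, 2, 26, 0, 1, 2, 3].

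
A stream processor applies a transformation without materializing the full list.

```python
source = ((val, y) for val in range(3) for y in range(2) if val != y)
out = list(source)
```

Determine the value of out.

Step 1: Nested generator over range(3) x range(2) where val != y:
  (0, 0): excluded (val == y)
  (0, 1): included
  (1, 0): included
  (1, 1): excluded (val == y)
  (2, 0): included
  (2, 1): included
Therefore out = [(0, 1), (1, 0), (2, 0), (2, 1)].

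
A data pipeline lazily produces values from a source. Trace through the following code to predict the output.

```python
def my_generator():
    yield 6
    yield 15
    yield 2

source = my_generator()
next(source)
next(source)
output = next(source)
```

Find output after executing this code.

Step 1: my_generator() creates a generator.
Step 2: next(source) yields 6 (consumed and discarded).
Step 3: next(source) yields 15 (consumed and discarded).
Step 4: next(source) yields 2, assigned to output.
Therefore output = 2.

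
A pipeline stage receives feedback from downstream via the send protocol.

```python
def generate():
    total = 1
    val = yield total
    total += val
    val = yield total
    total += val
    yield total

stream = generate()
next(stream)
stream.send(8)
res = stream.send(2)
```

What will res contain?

Step 1: next() -> yield total=1.
Step 2: send(8) -> val=8, total = 1+8 = 9, yield 9.
Step 3: send(2) -> val=2, total = 9+2 = 11, yield 11.
Therefore res = 11.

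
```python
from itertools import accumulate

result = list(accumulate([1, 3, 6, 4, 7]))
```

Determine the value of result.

Step 1: accumulate computes running sums:
  + 1 = 1
  + 3 = 4
  + 6 = 10
  + 4 = 14
  + 7 = 21
Therefore result = [1, 4, 10, 14, 21].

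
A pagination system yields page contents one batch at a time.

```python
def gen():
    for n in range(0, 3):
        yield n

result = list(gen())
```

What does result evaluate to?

Step 1: The generator yields each value from range(0, 3).
Step 2: list() consumes all yields: [0, 1, 2].
Therefore result = [0, 1, 2].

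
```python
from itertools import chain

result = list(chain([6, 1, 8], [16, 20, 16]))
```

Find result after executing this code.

Step 1: chain() concatenates iterables: [6, 1, 8] + [16, 20, 16].
Therefore result = [6, 1, 8, 16, 20, 16].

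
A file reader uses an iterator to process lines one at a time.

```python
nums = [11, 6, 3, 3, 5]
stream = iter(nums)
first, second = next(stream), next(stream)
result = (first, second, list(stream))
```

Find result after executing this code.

Step 1: Create iterator over [11, 6, 3, 3, 5].
Step 2: first = 11, second = 6.
Step 3: Remaining elements: [3, 3, 5].
Therefore result = (11, 6, [3, 3, 5]).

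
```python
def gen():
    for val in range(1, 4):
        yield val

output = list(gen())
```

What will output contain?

Step 1: The generator yields each value from range(1, 4).
Step 2: list() consumes all yields: [1, 2, 3].
Therefore output = [1, 2, 3].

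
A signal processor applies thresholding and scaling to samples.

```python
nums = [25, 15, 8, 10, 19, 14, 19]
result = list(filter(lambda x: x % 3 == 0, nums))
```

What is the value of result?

Step 1: Filter elements divisible by 3:
  25 % 3 = 1: removed
  15 % 3 = 0: kept
  8 % 3 = 2: removed
  10 % 3 = 1: removed
  19 % 3 = 1: removed
  14 % 3 = 2: removed
  19 % 3 = 1: removed
Therefore result = [15].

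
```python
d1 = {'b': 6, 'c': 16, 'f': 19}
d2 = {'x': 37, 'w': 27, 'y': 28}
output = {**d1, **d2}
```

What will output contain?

Step 1: Merge d1 and d2 (d2 values override on key conflicts).
Step 2: d1 has keys ['b', 'c', 'f'], d2 has keys ['x', 'w', 'y'].
Therefore output = {'b': 6, 'c': 16, 'f': 19, 'x': 37, 'w': 27, 'y': 28}.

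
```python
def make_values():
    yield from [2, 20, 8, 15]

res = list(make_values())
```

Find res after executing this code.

Step 1: yield from delegates to the iterable, yielding each element.
Step 2: Collected values: [2, 20, 8, 15].
Therefore res = [2, 20, 8, 15].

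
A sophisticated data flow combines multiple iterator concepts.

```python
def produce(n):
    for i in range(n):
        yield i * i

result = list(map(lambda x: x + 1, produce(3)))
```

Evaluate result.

Step 1: produce(3) yields squares: [0, 1, 4].
Step 2: map adds 1 to each: [1, 2, 5].
Therefore result = [1, 2, 5].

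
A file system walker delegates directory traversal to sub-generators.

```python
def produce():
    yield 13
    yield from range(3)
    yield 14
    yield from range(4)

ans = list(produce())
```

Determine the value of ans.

Step 1: Trace yields in order:
  yield 13
  yield 0
  yield 1
  yield 2
  yield 14
  yield 0
  yield 1
  yield 2
  yield 3
Therefore ans = [13, 0, 1, 2, 14, 0, 1, 2, 3].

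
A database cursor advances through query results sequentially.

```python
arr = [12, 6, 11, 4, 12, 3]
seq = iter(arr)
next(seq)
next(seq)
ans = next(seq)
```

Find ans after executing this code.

Step 1: Create iterator over [12, 6, 11, 4, 12, 3].
Step 2: next() consumes 12.
Step 3: next() consumes 6.
Step 4: next() returns 11.
Therefore ans = 11.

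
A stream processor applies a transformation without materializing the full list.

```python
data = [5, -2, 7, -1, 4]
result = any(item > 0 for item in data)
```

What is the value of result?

Step 1: Check item > 0 for each element in [5, -2, 7, -1, 4]:
  5 > 0: True
  -2 > 0: False
  7 > 0: True
  -1 > 0: False
  4 > 0: True
Step 2: any() returns True.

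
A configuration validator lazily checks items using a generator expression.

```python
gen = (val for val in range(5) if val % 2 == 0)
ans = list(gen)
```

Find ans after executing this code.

Step 1: Filter range(5) keeping only even values:
  val=0: even, included
  val=1: odd, excluded
  val=2: even, included
  val=3: odd, excluded
  val=4: even, included
Therefore ans = [0, 2, 4].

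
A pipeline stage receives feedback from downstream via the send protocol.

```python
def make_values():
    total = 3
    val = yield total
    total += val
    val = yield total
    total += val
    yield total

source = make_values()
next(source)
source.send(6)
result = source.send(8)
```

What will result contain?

Step 1: next() -> yield total=3.
Step 2: send(6) -> val=6, total = 3+6 = 9, yield 9.
Step 3: send(8) -> val=8, total = 9+8 = 17, yield 17.
Therefore result = 17.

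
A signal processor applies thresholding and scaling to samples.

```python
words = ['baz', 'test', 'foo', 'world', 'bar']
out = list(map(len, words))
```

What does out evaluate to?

Step 1: Map len() to each word:
  'baz' -> 3
  'test' -> 4
  'foo' -> 3
  'world' -> 5
  'bar' -> 3
Therefore out = [3, 4, 3, 5, 3].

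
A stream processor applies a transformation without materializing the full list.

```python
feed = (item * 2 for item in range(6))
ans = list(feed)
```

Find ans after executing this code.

Step 1: For each item in range(6), compute item*2:
  item=0: 0*2 = 0
  item=1: 1*2 = 2
  item=2: 2*2 = 4
  item=3: 3*2 = 6
  item=4: 4*2 = 8
  item=5: 5*2 = 10
Therefore ans = [0, 2, 4, 6, 8, 10].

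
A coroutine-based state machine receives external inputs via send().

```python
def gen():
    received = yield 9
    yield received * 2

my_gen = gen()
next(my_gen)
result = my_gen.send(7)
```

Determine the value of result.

Step 1: next(my_gen) advances to first yield, producing 9.
Step 2: send(7) resumes, received = 7.
Step 3: yield received * 2 = 7 * 2 = 14.
Therefore result = 14.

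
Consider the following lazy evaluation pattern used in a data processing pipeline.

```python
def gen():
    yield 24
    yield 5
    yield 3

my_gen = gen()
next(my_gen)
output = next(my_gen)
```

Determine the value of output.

Step 1: gen() creates a generator.
Step 2: next(my_gen) yields 24 (consumed and discarded).
Step 3: next(my_gen) yields 5, assigned to output.
Therefore output = 5.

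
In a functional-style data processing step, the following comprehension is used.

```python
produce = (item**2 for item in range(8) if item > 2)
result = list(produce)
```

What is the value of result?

Step 1: For range(8), keep item > 2, then square:
  item=0: 0 <= 2, excluded
  item=1: 1 <= 2, excluded
  item=2: 2 <= 2, excluded
  item=3: 3 > 2, yield 3**2 = 9
  item=4: 4 > 2, yield 4**2 = 16
  item=5: 5 > 2, yield 5**2 = 25
  item=6: 6 > 2, yield 6**2 = 36
  item=7: 7 > 2, yield 7**2 = 49
Therefore result = [9, 16, 25, 36, 49].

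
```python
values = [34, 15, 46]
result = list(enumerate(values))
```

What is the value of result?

Step 1: enumerate pairs each element with its index:
  (0, 34)
  (1, 15)
  (2, 46)
Therefore result = [(0, 34), (1, 15), (2, 46)].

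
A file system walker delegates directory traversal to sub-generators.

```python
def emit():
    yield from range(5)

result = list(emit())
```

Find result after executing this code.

Step 1: yield from delegates to the iterable, yielding each element.
Step 2: Collected values: [0, 1, 2, 3, 4].
Therefore result = [0, 1, 2, 3, 4].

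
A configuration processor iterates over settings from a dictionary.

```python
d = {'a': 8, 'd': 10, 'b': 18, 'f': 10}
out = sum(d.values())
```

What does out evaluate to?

Step 1: d.values() = [8, 10, 18, 10].
Step 2: sum = 46.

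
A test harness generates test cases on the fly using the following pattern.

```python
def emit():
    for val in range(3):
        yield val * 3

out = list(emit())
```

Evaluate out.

Step 1: For each val in range(3), yield val * 3:
  val=0: yield 0 * 3 = 0
  val=1: yield 1 * 3 = 3
  val=2: yield 2 * 3 = 6
Therefore out = [0, 3, 6].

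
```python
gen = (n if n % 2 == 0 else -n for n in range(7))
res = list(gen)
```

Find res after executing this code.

Step 1: For each n in range(7), yield n if even, else -n:
  n=0: even, yield 0
  n=1: odd, yield -1
  n=2: even, yield 2
  n=3: odd, yield -3
  n=4: even, yield 4
  n=5: odd, yield -5
  n=6: even, yield 6
Therefore res = [0, -1, 2, -3, 4, -5, 6].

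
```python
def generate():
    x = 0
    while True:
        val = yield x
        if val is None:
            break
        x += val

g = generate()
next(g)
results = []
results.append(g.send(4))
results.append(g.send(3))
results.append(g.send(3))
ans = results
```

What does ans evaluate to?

Step 1: next(g) -> yield 0.
Step 2: send(4) -> x = 4, yield 4.
Step 3: send(3) -> x = 7, yield 7.
Step 4: send(3) -> x = 10, yield 10.
Therefore ans = [4, 7, 10].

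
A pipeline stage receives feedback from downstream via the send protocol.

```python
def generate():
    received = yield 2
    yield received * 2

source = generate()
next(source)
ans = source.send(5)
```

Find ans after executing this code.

Step 1: next(source) advances to first yield, producing 2.
Step 2: send(5) resumes, received = 5.
Step 3: yield received * 2 = 5 * 2 = 10.
Therefore ans = 10.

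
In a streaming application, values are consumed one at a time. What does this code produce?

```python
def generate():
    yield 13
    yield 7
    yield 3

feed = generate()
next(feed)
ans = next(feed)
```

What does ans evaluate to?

Step 1: generate() creates a generator.
Step 2: next(feed) yields 13 (consumed and discarded).
Step 3: next(feed) yields 7, assigned to ans.
Therefore ans = 7.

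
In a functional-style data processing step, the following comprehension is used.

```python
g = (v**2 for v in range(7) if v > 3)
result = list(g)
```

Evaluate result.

Step 1: For range(7), keep v > 3, then square:
  v=0: 0 <= 3, excluded
  v=1: 1 <= 3, excluded
  v=2: 2 <= 3, excluded
  v=3: 3 <= 3, excluded
  v=4: 4 > 3, yield 4**2 = 16
  v=5: 5 > 3, yield 5**2 = 25
  v=6: 6 > 3, yield 6**2 = 36
Therefore result = [16, 25, 36].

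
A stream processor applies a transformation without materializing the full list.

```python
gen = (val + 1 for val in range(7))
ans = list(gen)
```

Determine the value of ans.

Step 1: For each val in range(7), compute val+1:
  val=0: 0+1 = 1
  val=1: 1+1 = 2
  val=2: 2+1 = 3
  val=3: 3+1 = 4
  val=4: 4+1 = 5
  val=5: 5+1 = 6
  val=6: 6+1 = 7
Therefore ans = [1, 2, 3, 4, 5, 6, 7].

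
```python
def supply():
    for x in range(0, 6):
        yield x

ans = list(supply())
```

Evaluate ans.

Step 1: The generator yields each value from range(0, 6).
Step 2: list() consumes all yields: [0, 1, 2, 3, 4, 5].
Therefore ans = [0, 1, 2, 3, 4, 5].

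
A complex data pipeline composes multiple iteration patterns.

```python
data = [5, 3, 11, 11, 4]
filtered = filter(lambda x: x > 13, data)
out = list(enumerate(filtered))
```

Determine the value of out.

Step 1: Filter [5, 3, 11, 11, 4] for > 13: [].
Step 2: enumerate re-indexes from 0: [].
Therefore out = [].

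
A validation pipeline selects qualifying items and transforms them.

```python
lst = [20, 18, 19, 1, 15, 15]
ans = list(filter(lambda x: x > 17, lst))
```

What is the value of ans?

Step 1: Filter elements > 17:
  20: kept
  18: kept
  19: kept
  1: removed
  15: removed
  15: removed
Therefore ans = [20, 18, 19].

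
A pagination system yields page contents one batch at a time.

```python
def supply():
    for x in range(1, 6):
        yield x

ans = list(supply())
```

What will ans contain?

Step 1: The generator yields each value from range(1, 6).
Step 2: list() consumes all yields: [1, 2, 3, 4, 5].
Therefore ans = [1, 2, 3, 4, 5].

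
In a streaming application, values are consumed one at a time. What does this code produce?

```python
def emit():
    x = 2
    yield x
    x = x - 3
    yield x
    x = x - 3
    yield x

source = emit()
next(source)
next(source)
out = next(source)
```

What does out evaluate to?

Step 1: Trace through generator execution:
  Yield 1: x starts at 2, yield 2
  Yield 2: x = 2 - 3 = -1, yield -1
  Yield 3: x = -1 - 3 = -4, yield -4
Step 2: First next() gets 2, second next() gets the second value, third next() yields -4.
Therefore out = -4.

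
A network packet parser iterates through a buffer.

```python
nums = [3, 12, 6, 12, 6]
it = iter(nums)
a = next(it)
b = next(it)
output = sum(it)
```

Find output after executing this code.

Step 1: Create iterator over [3, 12, 6, 12, 6].
Step 2: a = next() = 3, b = next() = 12.
Step 3: sum() of remaining [6, 12, 6] = 24.
Therefore output = 24.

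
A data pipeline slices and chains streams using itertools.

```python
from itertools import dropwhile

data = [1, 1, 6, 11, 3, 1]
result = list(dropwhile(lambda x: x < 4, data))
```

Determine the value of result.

Step 1: dropwhile drops elements while < 4:
  1 < 4: dropped
  1 < 4: dropped
  6: kept (dropping stopped)
Step 2: Remaining elements kept regardless of condition.
Therefore result = [6, 11, 3, 1].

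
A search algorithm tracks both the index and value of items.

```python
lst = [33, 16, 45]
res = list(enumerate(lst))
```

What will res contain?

Step 1: enumerate pairs each element with its index:
  (0, 33)
  (1, 16)
  (2, 45)
Therefore res = [(0, 33), (1, 16), (2, 45)].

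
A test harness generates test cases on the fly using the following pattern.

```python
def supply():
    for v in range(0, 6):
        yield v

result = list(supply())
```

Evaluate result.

Step 1: The generator yields each value from range(0, 6).
Step 2: list() consumes all yields: [0, 1, 2, 3, 4, 5].
Therefore result = [0, 1, 2, 3, 4, 5].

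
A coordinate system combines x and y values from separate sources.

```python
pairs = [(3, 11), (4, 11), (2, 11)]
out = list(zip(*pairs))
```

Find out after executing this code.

Step 1: zip(*pairs) transposes: unzips [(3, 11), (4, 11), (2, 11)] into separate sequences.
Step 2: First elements: (3, 4, 2), second elements: (11, 11, 11).
Therefore out = [(3, 4, 2), (11, 11, 11)].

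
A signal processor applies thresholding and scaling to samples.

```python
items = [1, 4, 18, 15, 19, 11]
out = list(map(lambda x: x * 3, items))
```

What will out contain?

Step 1: Apply lambda x: x * 3 to each element:
  1 -> 3
  4 -> 12
  18 -> 54
  15 -> 45
  19 -> 57
  11 -> 33
Therefore out = [3, 12, 54, 45, 57, 33].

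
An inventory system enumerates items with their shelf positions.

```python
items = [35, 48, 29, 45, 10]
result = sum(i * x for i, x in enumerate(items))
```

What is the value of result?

Step 1: Compute i * x for each (i, x) in enumerate([35, 48, 29, 45, 10]):
  i=0, x=35: 0*35 = 0
  i=1, x=48: 1*48 = 48
  i=2, x=29: 2*29 = 58
  i=3, x=45: 3*45 = 135
  i=4, x=10: 4*10 = 40
Step 2: sum = 0 + 48 + 58 + 135 + 40 = 281.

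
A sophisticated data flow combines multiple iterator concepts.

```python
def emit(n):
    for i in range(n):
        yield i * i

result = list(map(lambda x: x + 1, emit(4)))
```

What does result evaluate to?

Step 1: emit(4) yields squares: [0, 1, 4, 9].
Step 2: map adds 1 to each: [1, 2, 5, 10].
Therefore result = [1, 2, 5, 10].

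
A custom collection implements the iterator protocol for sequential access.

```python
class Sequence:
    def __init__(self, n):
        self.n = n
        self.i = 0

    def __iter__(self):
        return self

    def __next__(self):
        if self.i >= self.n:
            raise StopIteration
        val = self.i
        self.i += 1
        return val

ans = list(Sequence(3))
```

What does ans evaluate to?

Step 1: Sequence(3) creates an iterator counting 0 to 2.
Step 2: list() consumes all values: [0, 1, 2].
Therefore ans = [0, 1, 2].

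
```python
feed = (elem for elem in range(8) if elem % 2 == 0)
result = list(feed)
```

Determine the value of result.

Step 1: Filter range(8) keeping only even values:
  elem=0: even, included
  elem=1: odd, excluded
  elem=2: even, included
  elem=3: odd, excluded
  elem=4: even, included
  elem=5: odd, excluded
  elem=6: even, included
  elem=7: odd, excluded
Therefore result = [0, 2, 4, 6].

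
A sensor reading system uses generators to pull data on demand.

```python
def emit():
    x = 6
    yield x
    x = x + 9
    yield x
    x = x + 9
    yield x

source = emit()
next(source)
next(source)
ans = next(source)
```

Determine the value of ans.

Step 1: Trace through generator execution:
  Yield 1: x starts at 6, yield 6
  Yield 2: x = 6 + 9 = 15, yield 15
  Yield 3: x = 15 + 9 = 24, yield 24
Step 2: First next() gets 6, second next() gets the second value, third next() yields 24.
Therefore ans = 24.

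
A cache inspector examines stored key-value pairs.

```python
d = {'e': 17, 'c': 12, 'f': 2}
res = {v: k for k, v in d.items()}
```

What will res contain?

Step 1: Invert dict (swap keys and values):
  'e': 17 -> 17: 'e'
  'c': 12 -> 12: 'c'
  'f': 2 -> 2: 'f'
Therefore res = {17: 'e', 12: 'c', 2: 'f'}.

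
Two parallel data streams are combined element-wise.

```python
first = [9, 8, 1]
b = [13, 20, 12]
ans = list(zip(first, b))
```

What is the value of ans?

Step 1: zip pairs elements at same index:
  Index 0: (9, 13)
  Index 1: (8, 20)
  Index 2: (1, 12)
Therefore ans = [(9, 13), (8, 20), (1, 12)].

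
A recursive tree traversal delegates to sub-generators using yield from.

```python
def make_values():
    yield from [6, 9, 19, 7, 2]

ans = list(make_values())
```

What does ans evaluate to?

Step 1: yield from delegates to the iterable, yielding each element.
Step 2: Collected values: [6, 9, 19, 7, 2].
Therefore ans = [6, 9, 19, 7, 2].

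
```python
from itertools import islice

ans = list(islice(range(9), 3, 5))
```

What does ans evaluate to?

Step 1: islice(range(9), 3, 5) takes elements at indices [3, 5).
Step 2: Elements: [3, 4].
Therefore ans = [3, 4].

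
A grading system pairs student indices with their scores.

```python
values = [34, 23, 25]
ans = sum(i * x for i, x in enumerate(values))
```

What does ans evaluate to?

Step 1: Compute i * x for each (i, x) in enumerate([34, 23, 25]):
  i=0, x=34: 0*34 = 0
  i=1, x=23: 1*23 = 23
  i=2, x=25: 2*25 = 50
Step 2: sum = 0 + 23 + 50 = 73.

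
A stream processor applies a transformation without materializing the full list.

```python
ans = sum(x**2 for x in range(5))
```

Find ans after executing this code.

Step 1: Compute x**2 for each x in range(5):
  x=0: 0**2 = 0
  x=1: 1**2 = 1
  x=2: 2**2 = 4
  x=3: 3**2 = 9
  x=4: 4**2 = 16
Step 2: sum = 0 + 1 + 4 + 9 + 16 = 30.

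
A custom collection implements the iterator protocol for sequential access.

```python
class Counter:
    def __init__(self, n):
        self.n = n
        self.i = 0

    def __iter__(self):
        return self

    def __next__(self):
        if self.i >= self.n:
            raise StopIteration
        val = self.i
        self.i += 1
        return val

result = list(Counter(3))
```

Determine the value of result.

Step 1: Counter(3) creates an iterator counting 0 to 2.
Step 2: list() consumes all values: [0, 1, 2].
Therefore result = [0, 1, 2].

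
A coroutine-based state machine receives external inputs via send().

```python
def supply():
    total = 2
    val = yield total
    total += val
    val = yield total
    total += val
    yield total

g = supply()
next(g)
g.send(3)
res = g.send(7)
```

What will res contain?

Step 1: next() -> yield total=2.
Step 2: send(3) -> val=3, total = 2+3 = 5, yield 5.
Step 3: send(7) -> val=7, total = 5+7 = 12, yield 12.
Therefore res = 12.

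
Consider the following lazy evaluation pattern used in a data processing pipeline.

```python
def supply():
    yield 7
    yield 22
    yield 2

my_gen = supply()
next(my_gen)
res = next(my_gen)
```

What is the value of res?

Step 1: supply() creates a generator.
Step 2: next(my_gen) yields 7 (consumed and discarded).
Step 3: next(my_gen) yields 22, assigned to res.
Therefore res = 22.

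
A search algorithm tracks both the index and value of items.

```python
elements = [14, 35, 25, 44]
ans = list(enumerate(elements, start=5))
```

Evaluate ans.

Step 1: enumerate with start=5:
  (5, 14)
  (6, 35)
  (7, 25)
  (8, 44)
Therefore ans = [(5, 14), (6, 35), (7, 25), (8, 44)].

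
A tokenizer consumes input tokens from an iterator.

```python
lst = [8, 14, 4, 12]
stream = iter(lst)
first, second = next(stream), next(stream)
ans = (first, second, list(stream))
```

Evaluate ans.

Step 1: Create iterator over [8, 14, 4, 12].
Step 2: first = 8, second = 14.
Step 3: Remaining elements: [4, 12].
Therefore ans = (8, 14, [4, 12]).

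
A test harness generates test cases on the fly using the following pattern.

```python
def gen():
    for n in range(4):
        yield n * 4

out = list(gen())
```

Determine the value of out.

Step 1: For each n in range(4), yield n * 4:
  n=0: yield 0 * 4 = 0
  n=1: yield 1 * 4 = 4
  n=2: yield 2 * 4 = 8
  n=3: yield 3 * 4 = 12
Therefore out = [0, 4, 8, 12].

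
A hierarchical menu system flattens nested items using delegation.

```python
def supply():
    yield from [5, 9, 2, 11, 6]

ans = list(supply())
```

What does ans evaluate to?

Step 1: yield from delegates to the iterable, yielding each element.
Step 2: Collected values: [5, 9, 2, 11, 6].
Therefore ans = [5, 9, 2, 11, 6].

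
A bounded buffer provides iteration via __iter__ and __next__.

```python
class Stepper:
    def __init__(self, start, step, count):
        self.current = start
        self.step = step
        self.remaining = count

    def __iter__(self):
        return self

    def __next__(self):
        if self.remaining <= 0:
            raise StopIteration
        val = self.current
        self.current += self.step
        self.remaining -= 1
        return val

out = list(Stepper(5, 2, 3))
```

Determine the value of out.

Step 1: Stepper starts at 5, increments by 2, for 3 steps:
  Yield 5, then current += 2
  Yield 7, then current += 2
  Yield 9, then current += 2
Therefore out = [5, 7, 9].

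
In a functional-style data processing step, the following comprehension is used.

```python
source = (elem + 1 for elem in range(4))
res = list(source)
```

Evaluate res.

Step 1: For each elem in range(4), compute elem+1:
  elem=0: 0+1 = 1
  elem=1: 1+1 = 2
  elem=2: 2+1 = 3
  elem=3: 3+1 = 4
Therefore res = [1, 2, 3, 4].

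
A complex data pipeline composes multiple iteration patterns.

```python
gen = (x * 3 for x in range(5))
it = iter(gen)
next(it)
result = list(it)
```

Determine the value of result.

Step 1: Generator produces [0, 3, 6, 9, 12].
Step 2: next(it) consumes first element (0).
Step 3: list(it) collects remaining: [3, 6, 9, 12].
Therefore result = [3, 6, 9, 12].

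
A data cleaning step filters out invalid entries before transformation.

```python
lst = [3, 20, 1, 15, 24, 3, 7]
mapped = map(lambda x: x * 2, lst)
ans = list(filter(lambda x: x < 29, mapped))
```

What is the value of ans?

Step 1: Map x * 2:
  3 -> 6
  20 -> 40
  1 -> 2
  15 -> 30
  24 -> 48
  3 -> 6
  7 -> 14
Step 2: Filter for < 29:
  6: kept
  40: removed
  2: kept
  30: removed
  48: removed
  6: kept
  14: kept
Therefore ans = [6, 2, 6, 14].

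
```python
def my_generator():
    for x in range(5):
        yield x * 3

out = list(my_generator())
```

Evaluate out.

Step 1: For each x in range(5), yield x * 3:
  x=0: yield 0 * 3 = 0
  x=1: yield 1 * 3 = 3
  x=2: yield 2 * 3 = 6
  x=3: yield 3 * 3 = 9
  x=4: yield 4 * 3 = 12
Therefore out = [0, 3, 6, 9, 12].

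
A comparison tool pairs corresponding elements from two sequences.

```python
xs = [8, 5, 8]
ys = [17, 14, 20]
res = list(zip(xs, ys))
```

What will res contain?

Step 1: zip pairs elements at same index:
  Index 0: (8, 17)
  Index 1: (5, 14)
  Index 2: (8, 20)
Therefore res = [(8, 17), (5, 14), (8, 20)].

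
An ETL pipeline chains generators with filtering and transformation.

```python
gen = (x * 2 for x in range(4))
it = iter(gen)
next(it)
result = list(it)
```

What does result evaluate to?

Step 1: Generator produces [0, 2, 4, 6].
Step 2: next(it) consumes first element (0).
Step 3: list(it) collects remaining: [2, 4, 6].
Therefore result = [2, 4, 6].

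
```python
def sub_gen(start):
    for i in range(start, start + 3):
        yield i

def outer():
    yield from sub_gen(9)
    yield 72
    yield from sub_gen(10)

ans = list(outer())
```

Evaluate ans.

Step 1: outer() delegates to sub_gen(9):
  yield 9
  yield 10
  yield 11
Step 2: yield 72
Step 3: Delegates to sub_gen(10):
  yield 10
  yield 11
  yield 12
Therefore ans = [9, 10, 11, 72, 10, 11, 12].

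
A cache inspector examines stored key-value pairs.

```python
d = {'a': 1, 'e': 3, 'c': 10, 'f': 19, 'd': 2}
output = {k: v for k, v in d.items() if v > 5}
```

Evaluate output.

Step 1: Filter items where value > 5:
  'a': 1 <= 5: removed
  'e': 3 <= 5: removed
  'c': 10 > 5: kept
  'f': 19 > 5: kept
  'd': 2 <= 5: removed
Therefore output = {'c': 10, 'f': 19}.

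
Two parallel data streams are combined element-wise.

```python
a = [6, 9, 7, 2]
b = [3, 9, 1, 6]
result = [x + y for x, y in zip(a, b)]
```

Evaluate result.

Step 1: Add corresponding elements:
  6 + 3 = 9
  9 + 9 = 18
  7 + 1 = 8
  2 + 6 = 8
Therefore result = [9, 18, 8, 8].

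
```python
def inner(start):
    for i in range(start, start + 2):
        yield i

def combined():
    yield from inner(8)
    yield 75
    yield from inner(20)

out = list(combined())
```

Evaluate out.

Step 1: combined() delegates to inner(8):
  yield 8
  yield 9
Step 2: yield 75
Step 3: Delegates to inner(20):
  yield 20
  yield 21
Therefore out = [8, 9, 75, 20, 21].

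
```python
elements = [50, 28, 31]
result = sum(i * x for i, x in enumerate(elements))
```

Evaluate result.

Step 1: Compute i * x for each (i, x) in enumerate([50, 28, 31]):
  i=0, x=50: 0*50 = 0
  i=1, x=28: 1*28 = 28
  i=2, x=31: 2*31 = 62
Step 2: sum = 0 + 28 + 62 = 90.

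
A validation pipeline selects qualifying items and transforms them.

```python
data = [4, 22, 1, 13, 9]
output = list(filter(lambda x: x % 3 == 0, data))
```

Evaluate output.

Step 1: Filter elements divisible by 3:
  4 % 3 = 1: removed
  22 % 3 = 1: removed
  1 % 3 = 1: removed
  13 % 3 = 1: removed
  9 % 3 = 0: kept
Therefore output = [9].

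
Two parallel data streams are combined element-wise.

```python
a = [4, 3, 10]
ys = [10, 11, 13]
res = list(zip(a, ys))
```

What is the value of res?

Step 1: zip pairs elements at same index:
  Index 0: (4, 10)
  Index 1: (3, 11)
  Index 2: (10, 13)
Therefore res = [(4, 10), (3, 11), (10, 13)].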